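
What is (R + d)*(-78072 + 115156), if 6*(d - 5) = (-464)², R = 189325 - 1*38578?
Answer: 20763479936/3 ≈ 6.9212e+9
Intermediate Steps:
R = 150747 (R = 189325 - 38578 = 150747)
d = 107663/3 (d = 5 + (⅙)*(-464)² = 5 + (⅙)*215296 = 5 + 107648/3 = 107663/3 ≈ 35888.)
(R + d)*(-78072 + 115156) = (150747 + 107663/3)*(-78072 + 115156) = (559904/3)*37084 = 20763479936/3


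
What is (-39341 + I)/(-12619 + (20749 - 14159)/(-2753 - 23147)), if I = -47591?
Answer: 225153880/32683869 ≈ 6.8888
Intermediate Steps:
(-39341 + I)/(-12619 + (20749 - 14159)/(-2753 - 23147)) = (-39341 - 47591)/(-12619 + (20749 - 14159)/(-2753 - 23147)) = -86932/(-12619 + 6590/(-25900)) = -86932/(-12619 + 6590*(-1/25900)) = -86932/(-12619 - 659/2590) = -86932/(-32683869/2590) = -86932*(-2590/32683869) = 225153880/32683869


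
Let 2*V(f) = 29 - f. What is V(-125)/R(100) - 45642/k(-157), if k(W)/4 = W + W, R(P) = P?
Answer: 291307/7850 ≈ 37.109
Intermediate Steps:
V(f) = 29/2 - f/2 (V(f) = (29 - f)/2 = 29/2 - f/2)
k(W) = 8*W (k(W) = 4*(W + W) = 4*(2*W) = 8*W)
V(-125)/R(100) - 45642/k(-157) = (29/2 - 1/2*(-125))/100 - 45642/(8*(-157)) = (29/2 + 125/2)*(1/100) - 45642/(-1256) = 77*(1/100) - 45642*(-1/1256) = 77/100 + 22821/628 = 291307/7850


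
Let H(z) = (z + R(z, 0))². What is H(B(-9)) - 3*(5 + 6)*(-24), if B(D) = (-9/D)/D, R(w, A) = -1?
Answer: 64252/81 ≈ 793.23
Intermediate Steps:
B(D) = -9/D²
H(z) = (-1 + z)² (H(z) = (z - 1)² = (-1 + z)²)
H(B(-9)) - 3*(5 + 6)*(-24) = (-1 - 9/(-9)²)² - 3*(5 + 6)*(-24) = (-1 - 9*1/81)² - 3*11*(-24) = (-1 - ⅑)² - 3*11*(-24) = (-10/9)² - 33*(-24) = 100/81 + 792 = 64252/81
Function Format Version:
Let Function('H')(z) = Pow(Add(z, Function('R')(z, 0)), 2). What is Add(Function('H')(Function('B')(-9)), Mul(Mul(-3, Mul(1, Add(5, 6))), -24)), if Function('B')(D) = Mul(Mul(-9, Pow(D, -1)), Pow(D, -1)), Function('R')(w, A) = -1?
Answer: Rational(64252, 81) ≈ 793.23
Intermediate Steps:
Function('B')(D) = Mul(-9, Pow(D, -2))
Function('H')(z) = Pow(Add(-1, z), 2) (Function('H')(z) = Pow(Add(z, -1), 2) = Pow(Add(-1, z), 2))
Add(Function('H')(Function('B')(-9)), Mul(Mul(-3, Mul(1, Add(5, 6))), -24)) = Add(Pow(Add(-1, Mul(-9, Pow(-9, -2))), 2), Mul(Mul(-3, Mul(1, Add(5, 6))), -24)) = Add(Pow(Add(-1, Mul(-9, Rational(1, 81))), 2), Mul(Mul(-3, Mul(1, 11)), -24)) = Add(Pow(Add(-1, Rational(-1, 9)), 2), Mul(Mul(-3, 11), -24)) = Add(Pow(Rational(-10, 9), 2), Mul(-33, -24)) = Add(Rational(100, 81), 792) = Rational(64252, 81)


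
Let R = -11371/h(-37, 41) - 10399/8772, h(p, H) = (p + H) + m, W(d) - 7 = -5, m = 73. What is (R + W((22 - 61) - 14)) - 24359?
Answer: -16552336643/675444 ≈ -24506.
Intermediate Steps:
W(d) = 2 (W(d) = 7 - 5 = 2)
h(p, H) = 73 + H + p (h(p, H) = (p + H) + 73 = (H + p) + 73 = 73 + H + p)
R = -100547135/675444 (R = -11371/(73 + 41 - 37) - 10399/8772 = -11371/77 - 10399*1/8772 = -11371*1/77 - 10399/8772 = -11371/77 - 10399/8772 = -100547135/675444 ≈ -148.86)
(R + W((22 - 61) - 14)) - 24359 = (-100547135/675444 + 2) - 24359 = -99196247/675444 - 24359 = -16552336643/675444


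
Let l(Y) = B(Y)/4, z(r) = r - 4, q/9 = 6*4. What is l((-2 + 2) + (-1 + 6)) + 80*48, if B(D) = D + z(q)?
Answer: 15577/4 ≈ 3894.3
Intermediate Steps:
q = 216 (q = 9*(6*4) = 9*24 = 216)
z(r) = -4 + r
B(D) = 212 + D (B(D) = D + (-4 + 216) = D + 212 = 212 + D)
l(Y) = 53 + Y/4 (l(Y) = (212 + Y)/4 = (212 + Y)*(¼) = 53 + Y/4)
l((-2 + 2) + (-1 + 6)) + 80*48 = (53 + ((-2 + 2) + (-1 + 6))/4) + 80*48 = (53 + (0 + 5)/4) + 3840 = (53 + (¼)*5) + 3840 = (53 + 5/4) + 3840 = 217/4 + 3840 = 15577/4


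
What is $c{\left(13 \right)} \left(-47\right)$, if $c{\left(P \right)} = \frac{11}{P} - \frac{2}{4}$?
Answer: $- \frac{423}{26} \approx -16.269$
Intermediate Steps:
$c{\left(P \right)} = - \frac{1}{2} + \frac{11}{P}$ ($c{\left(P \right)} = \frac{11}{P} - \frac{1}{2} = - \frac{1}{2} + \frac{11}{P}$)
$c{\left(13 \right)} \left(-47\right) = \frac{22 - 13}{2 \cdot 13} \left(-47\right) = \frac{1}{2} \cdot \frac{1}{13} \left(22 - 13\right) \left(-47\right) = \frac{1}{2} \cdot \frac{1}{13} \cdot 9 \left(-47\right) = \frac{9}{26} \left(-47\right) = - \frac{423}{26}$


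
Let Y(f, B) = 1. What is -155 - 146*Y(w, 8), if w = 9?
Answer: -301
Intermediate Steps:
-155 - 146*Y(w, 8) = -155 - 146*1 = -155 - 146 = -301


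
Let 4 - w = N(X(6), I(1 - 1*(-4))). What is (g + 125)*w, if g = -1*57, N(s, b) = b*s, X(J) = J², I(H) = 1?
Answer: -2176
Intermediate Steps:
g = -57
w = -32 (w = 4 - 6² = 4 - 36 = -32)
(g + 125)*w = (-57 + 125)*(-32) = 68*(-32) = -2176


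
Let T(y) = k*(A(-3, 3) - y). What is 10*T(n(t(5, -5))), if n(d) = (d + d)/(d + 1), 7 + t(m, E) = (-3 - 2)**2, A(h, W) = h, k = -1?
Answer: 930/19 ≈ 48.947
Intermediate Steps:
t(m, E) = 18 (t(m, E) = -7 + (-3 - 2)**2 = -7 + (-5)**2 = -7 + 25 = 18)
n(d) = 2*d/(1 + d) (n(d) = (2*d)/(1 + d) = 2*d/(1 + d))
T(y) = 3 + y (T(y) = -(-3 - y) = 3 + y)
10*T(n(t(5, -5))) = 10*(3 + 2*18/(1 + 18)) = 10*(3 + 2*18/19) = 10*(3 + 2*18*(1/19)) = 10*(3 + 36/19) = 10*(93/19) = 930/19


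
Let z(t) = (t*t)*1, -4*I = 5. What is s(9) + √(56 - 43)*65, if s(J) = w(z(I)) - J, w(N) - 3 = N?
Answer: -71/16 + 65*√13 ≈ 229.92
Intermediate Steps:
I = -5/4 (I = -¼*5 = -5/4 ≈ -1.2500)
z(t) = t² (z(t) = t²*1 = t²)
w(N) = 3 + N
s(J) = 73/16 - J (s(J) = (3 + (-5/4)²) - J = (3 + 25/16) - J = 73/16 - J)
s(9) + √(56 - 43)*65 = (73/16 - 1*9) + √(56 - 43)*65 = (73/16 - 9) + √13*65 = -71/16 + 65*√13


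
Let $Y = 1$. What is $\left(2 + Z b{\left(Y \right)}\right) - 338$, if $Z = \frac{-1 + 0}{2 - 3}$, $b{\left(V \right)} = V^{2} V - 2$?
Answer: $-337$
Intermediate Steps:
$b{\left(V \right)} = -2 + V^{3}$ ($b{\left(V \right)} = V^{3} - 2 = -2 + V^{3}$)
$Z = 1$ ($Z = - \frac{1}{-1} = \left(-1\right) \left(-1\right) = 1$)
$\left(2 + Z b{\left(Y \right)}\right) - 338 = \left(2 + 1 \left(-2 + 1^{3}\right)\right) - 338 = \left(2 + 1 \left(-2 + 1\right)\right) - 338 = \left(2 + 1 \left(-1\right)\right) - 338 = \left(2 - 1\right) - 338 = 1 - 338 = -337$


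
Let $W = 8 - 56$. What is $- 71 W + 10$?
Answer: $3418$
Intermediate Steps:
$W = -48$ ($W = 8 - 56 = -48$)
$- 71 W + 10 = \left(-71\right) \left(-48\right) + 10 = 3408 + 10 = 3418$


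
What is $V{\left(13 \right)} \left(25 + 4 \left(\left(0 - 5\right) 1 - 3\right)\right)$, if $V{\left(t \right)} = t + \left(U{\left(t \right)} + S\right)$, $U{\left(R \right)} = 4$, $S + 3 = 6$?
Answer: $-140$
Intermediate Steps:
$S = 3$ ($S = -3 + 6 = 3$)
$V{\left(t \right)} = 7 + t$ ($V{\left(t \right)} = t + \left(4 + 3\right) = t + 7 = 7 + t$)
$V{\left(13 \right)} \left(25 + 4 \left(\left(0 - 5\right) 1 - 3\right)\right) = \left(7 + 13\right) \left(25 + 4 \left(\left(0 - 5\right) 1 - 3\right)\right) = 20 \left(25 + 4 \left(\left(-5\right) 1 - 3\right)\right) = 20 \left(25 + 4 \left(-5 - 3\right)\right) = 20 \left(25 + 4 \left(-8\right)\right) = 20 \left(25 - 32\right) = 20 \left(-7\right) = -140$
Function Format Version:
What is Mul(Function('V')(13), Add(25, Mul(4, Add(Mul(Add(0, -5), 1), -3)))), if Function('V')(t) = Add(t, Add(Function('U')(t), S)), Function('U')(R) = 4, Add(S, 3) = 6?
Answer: -140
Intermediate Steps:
S = 3 (S = Add(-3, 6) = 3)
Function('V')(t) = Add(7, t) (Function('V')(t) = Add(t, Add(4, 3)) = Add(t, 7) = Add(7, t))
Mul(Function('V')(13), Add(25, Mul(4, Add(Mul(Add(0, -5), 1), -3)))) = Mul(Add(7, 13), Add(25, Mul(4, Add(Mul(Add(0, -5), 1), -3)))) = Mul(20, Add(25, Mul(4, Add(Mul(-5, 1), -3)))) = Mul(20, Add(25, Mul(4, Add(-5, -3)))) = Mul(20, Add(25, Mul(4, -8))) = Mul(20, Add(25, -32)) = Mul(20, -7) = -140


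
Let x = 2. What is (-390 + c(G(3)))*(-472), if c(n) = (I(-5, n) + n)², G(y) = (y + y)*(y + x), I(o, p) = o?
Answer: -110920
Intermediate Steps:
G(y) = 2*y*(2 + y) (G(y) = (y + y)*(y + 2) = (2*y)*(2 + y) = 2*y*(2 + y))
c(n) = (-5 + n)²
(-390 + c(G(3)))*(-472) = (-390 + (-5 + 2*3*(2 + 3))²)*(-472) = (-390 + (-5 + 2*3*5)²)*(-472) = (-390 + (-5 + 30)²)*(-472) = (-390 + 25²)*(-472) = (-390 + 625)*(-472) = 235*(-472) = -110920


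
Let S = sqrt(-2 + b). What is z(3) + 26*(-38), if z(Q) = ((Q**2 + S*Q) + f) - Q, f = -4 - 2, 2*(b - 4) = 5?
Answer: -988 + 9*sqrt(2)/2 ≈ -981.64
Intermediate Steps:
b = 13/2 (b = 4 + (1/2)*5 = 4 + 5/2 = 13/2 ≈ 6.5000)
S = 3*sqrt(2)/2 (S = sqrt(-2 + 13/2) = sqrt(9/2) = 3*sqrt(2)/2 ≈ 2.1213)
f = -6
z(Q) = -6 + Q**2 - Q + 3*Q*sqrt(2)/2 (z(Q) = ((Q**2 + (3*sqrt(2)/2)*Q) - 6) - Q = ((Q**2 + 3*Q*sqrt(2)/2) - 6) - Q = (-6 + Q**2 + 3*Q*sqrt(2)/2) - Q = -6 + Q**2 - Q + 3*Q*sqrt(2)/2)
z(3) + 26*(-38) = (-6 + 3**2 - 1*3 + (3/2)*3*sqrt(2)) + 26*(-38) = (-6 + 9 - 3 + 9*sqrt(2)/2) - 988 = 9*sqrt(2)/2 - 988 = -988 + 9*sqrt(2)/2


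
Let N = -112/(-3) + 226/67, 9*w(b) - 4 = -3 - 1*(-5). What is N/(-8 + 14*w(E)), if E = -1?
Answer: 4091/134 ≈ 30.530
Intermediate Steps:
w(b) = 2/3 (w(b) = 4/9 + (-3 - 1*(-5))/9 = 4/9 + (-3 + 5)/9 = 4/9 + (1/9)*2 = 4/9 + 2/9 = 2/3)
N = 8182/201 (N = -112*(-1/3) + 226*(1/67) = 112/3 + 226/67 = 8182/201 ≈ 40.706)
N/(-8 + 14*w(E)) = 8182/(201*(-8 + 14*(2/3))) = 8182/(201*(-8 + 28/3)) = 8182/(201*(4/3)) = (8182/201)*(3/4) = 4091/134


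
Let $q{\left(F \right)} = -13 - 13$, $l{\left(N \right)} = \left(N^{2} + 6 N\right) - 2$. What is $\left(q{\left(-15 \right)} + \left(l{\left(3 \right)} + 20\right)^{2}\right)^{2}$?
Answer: $3996001$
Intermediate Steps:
$l{\left(N \right)} = -2 + N^{2} + 6 N$
$q{\left(F \right)} = -26$ ($q{\left(F \right)} = -13 - 13 = -26$)
$\left(q{\left(-15 \right)} + \left(l{\left(3 \right)} + 20\right)^{2}\right)^{2} = \left(-26 + \left(\left(-2 + 3^{2} + 6 \cdot 3\right) + 20\right)^{2}\right)^{2} = \left(-26 + \left(\left(-2 + 9 + 18\right) + 20\right)^{2}\right)^{2} = \left(-26 + \left(25 + 20\right)^{2}\right)^{2} = \left(-26 + 45^{2}\right)^{2} = \left(-26 + 2025\right)^{2} = 1999^{2} = 3996001$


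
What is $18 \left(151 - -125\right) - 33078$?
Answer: $-28110$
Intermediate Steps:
$18 \left(151 - -125\right) - 33078 = 18 \left(151 + 125\right) - 33078 = 18 \cdot 276 - 33078 = 4968 - 33078 = -28110$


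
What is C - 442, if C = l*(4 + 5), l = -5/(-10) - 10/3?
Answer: -935/2 ≈ -467.50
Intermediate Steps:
l = -17/6 (l = -5*(-⅒) - 10*⅓ = ½ - 10/3 = -17/6 ≈ -2.8333)
C = -51/2 (C = -17*(4 + 5)/6 = -17/6*9 = -51/2 ≈ -25.500)
C - 442 = -51/2 - 442 = -935/2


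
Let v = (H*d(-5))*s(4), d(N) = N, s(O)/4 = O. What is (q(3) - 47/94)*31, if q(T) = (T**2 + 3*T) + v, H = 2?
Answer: -8835/2 ≈ -4417.5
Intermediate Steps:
s(O) = 4*O
v = -160 (v = (2*(-5))*(4*4) = -10*16 = -160)
q(T) = -160 + T**2 + 3*T (q(T) = (T**2 + 3*T) - 160 = -160 + T**2 + 3*T)
(q(3) - 47/94)*31 = ((-160 + 3**2 + 3*3) - 47/94)*31 = ((-160 + 9 + 9) - 47*1/94)*31 = (-142 - 1/2)*31 = -285/2*31 = -8835/2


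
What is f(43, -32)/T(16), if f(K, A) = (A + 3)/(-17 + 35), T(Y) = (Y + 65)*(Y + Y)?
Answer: -29/46656 ≈ -0.00062157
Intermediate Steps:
T(Y) = 2*Y*(65 + Y) (T(Y) = (65 + Y)*(2*Y) = 2*Y*(65 + Y))
f(K, A) = 1/6 + A/18 (f(K, A) = (3 + A)/18 = (3 + A)*(1/18) = 1/6 + A/18)
f(43, -32)/T(16) = (1/6 + (1/18)*(-32))/((2*16*(65 + 16))) = (1/6 - 16/9)/((2*16*81)) = -29/18/2592 = -29/18*1/2592 = -29/46656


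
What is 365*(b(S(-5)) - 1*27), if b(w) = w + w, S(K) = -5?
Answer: -13505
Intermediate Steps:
b(w) = 2*w
365*(b(S(-5)) - 1*27) = 365*(2*(-5) - 1*27) = 365*(-10 - 27) = 365*(-37) = -13505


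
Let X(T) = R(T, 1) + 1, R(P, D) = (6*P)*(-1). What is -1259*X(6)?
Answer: 44065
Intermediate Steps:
R(P, D) = -6*P
X(T) = 1 - 6*T (X(T) = -6*T + 1 = 1 - 6*T)
-1259*X(6) = -1259*(1 - 6*6) = -1259*(1 - 36) = -1259*(-35) = 44065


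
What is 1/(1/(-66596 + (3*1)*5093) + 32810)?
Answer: 51317/1683710769 ≈ 3.0479e-5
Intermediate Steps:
1/(1/(-66596 + (3*1)*5093) + 32810) = 1/(1/(-66596 + 3*5093) + 32810) = 1/(1/(-66596 + 15279) + 32810) = 1/(1/(-51317) + 32810) = 1/(-1/51317 + 32810) = 1/(1683710769/51317) = 51317/1683710769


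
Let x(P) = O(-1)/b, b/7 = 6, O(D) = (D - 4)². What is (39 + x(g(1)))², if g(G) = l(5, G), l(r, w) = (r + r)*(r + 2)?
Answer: 2765569/1764 ≈ 1567.8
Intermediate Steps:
O(D) = (-4 + D)²
b = 42 (b = 7*6 = 42)
l(r, w) = 2*r*(2 + r) (l(r, w) = (2*r)*(2 + r) = 2*r*(2 + r))
g(G) = 70 (g(G) = 2*5*(2 + 5) = 2*5*7 = 70)
x(P) = 25/42 (x(P) = (-4 - 1)²/42 = (-5)²*(1/42) = 25*(1/42) = 25/42)
(39 + x(g(1)))² = (39 + 25/42)² = (1663/42)² = 2765569/1764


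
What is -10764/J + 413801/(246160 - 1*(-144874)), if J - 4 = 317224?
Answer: 31765043413/31011733438 ≈ 1.0243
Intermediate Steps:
J = 317228 (J = 4 + 317224 = 317228)
-10764/J + 413801/(246160 - 1*(-144874)) = -10764/317228 + 413801/(246160 - 1*(-144874)) = -10764*1/317228 + 413801/(246160 + 144874) = -2691/79307 + 413801/391034 = 31765043413/31011733438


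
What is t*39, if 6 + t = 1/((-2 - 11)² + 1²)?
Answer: -39741/170 ≈ -233.77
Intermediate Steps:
t = -1019/170 (t = -6 + 1/((-2 - 11)² + 1²) = -6 + 1/((-13)² + 1) = -6 + 1/(169 + 1) = -6 + 1/170 = -1019/170 ≈ -5.9941)
t*39 = -1019/170*39 = -39741/170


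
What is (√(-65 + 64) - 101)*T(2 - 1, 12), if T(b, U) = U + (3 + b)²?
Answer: -2828 + 28*I ≈ -2828.0 + 28.0*I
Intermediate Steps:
(√(-65 + 64) - 101)*T(2 - 1, 12) = (√(-65 + 64) - 101)*(12 + (3 + (2 - 1))²) = (√(-1) - 101)*(12 + (3 + 1)²) = (I - 101)*(12 + 4²) = (-101 + I)*(12 + 16) = (-101 + I)*28 = -2828 + 28*I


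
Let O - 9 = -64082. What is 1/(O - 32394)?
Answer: -1/96467 ≈ -1.0366e-5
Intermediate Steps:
O = -64073 (O = 9 - 64082 = -64073)
1/(O - 32394) = 1/(-64073 - 32394) = 1/(-96467) = -1/96467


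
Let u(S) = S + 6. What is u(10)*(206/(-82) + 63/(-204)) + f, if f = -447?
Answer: -343019/697 ≈ -492.14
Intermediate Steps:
u(S) = 6 + S
u(10)*(206/(-82) + 63/(-204)) + f = (6 + 10)*(206/(-82) + 63/(-204)) - 447 = 16*(206*(-1/82) + 63*(-1/204)) - 447 = 16*(-103/41 - 21/68) - 447 = 16*(-7865/2788) - 447 = -31460/697 - 447 = -343019/697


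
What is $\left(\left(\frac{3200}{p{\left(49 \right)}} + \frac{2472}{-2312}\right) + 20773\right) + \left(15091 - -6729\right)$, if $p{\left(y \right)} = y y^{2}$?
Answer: $\frac{1448150465932}{34000561} \approx 42592.0$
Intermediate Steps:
$p{\left(y \right)} = y^{3}$
$\left(\left(\frac{3200}{p{\left(49 \right)}} + \frac{2472}{-2312}\right) + 20773\right) + \left(15091 - -6729\right) = \left(\left(\frac{3200}{49^{3}} + \frac{2472}{-2312}\right) + 20773\right) + \left(15091 - -6729\right) = \left(\left(\frac{3200}{117649} + 2472 \left(- \frac{1}{2312}\right)\right) + 20773\right) + \left(15091 + 6729\right) = \left(\left(3200 \cdot \frac{1}{117649} - \frac{309}{289}\right) + 20773\right) + 21820 = \left(\left(\frac{3200}{117649} - \frac{309}{289}\right) + 20773\right) + 21820 = \left(- \frac{35428741}{34000561} + 20773\right) + 21820 = \frac{706258224912}{34000561} + 21820 = \frac{1448150465932}{34000561}$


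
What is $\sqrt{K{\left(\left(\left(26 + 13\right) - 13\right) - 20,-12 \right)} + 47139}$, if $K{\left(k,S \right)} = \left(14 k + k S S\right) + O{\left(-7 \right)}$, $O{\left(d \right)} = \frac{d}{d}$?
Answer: $2 \sqrt{12022} \approx 219.29$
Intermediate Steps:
$O{\left(d \right)} = 1$
$K{\left(k,S \right)} = 1 + 14 k + k S^{2}$ ($K{\left(k,S \right)} = \left(14 k + k S S\right) + 1 = \left(14 k + S k S\right) + 1 = \left(14 k + k S^{2}\right) + 1 = 1 + 14 k + k S^{2}$)
$\sqrt{K{\left(\left(\left(26 + 13\right) - 13\right) - 20,-12 \right)} + 47139} = \sqrt{\left(1 + 14 \left(\left(\left(26 + 13\right) - 13\right) - 20\right) + \left(\left(\left(26 + 13\right) - 13\right) - 20\right) \left(-12\right)^{2}\right) + 47139} = \sqrt{\left(1 + 14 \left(\left(39 - 13\right) - 20\right) + \left(\left(39 - 13\right) - 20\right) 144\right) + 47139} = \sqrt{\left(1 + 14 \left(26 - 20\right) + \left(26 - 20\right) 144\right) + 47139} = \sqrt{\left(1 + 14 \cdot 6 + 6 \cdot 144\right) + 47139} = \sqrt{\left(1 + 84 + 864\right) + 47139} = \sqrt{949 + 47139} = \sqrt{48088} = 2 \sqrt{12022}$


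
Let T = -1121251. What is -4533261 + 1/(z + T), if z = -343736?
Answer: -6641168432608/1464987 ≈ -4.5333e+6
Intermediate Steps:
-4533261 + 1/(z + T) = -4533261 + 1/(-343736 - 1121251) = -4533261 + 1/(-1464987) = -4533261 - 1/1464987 = -6641168432608/1464987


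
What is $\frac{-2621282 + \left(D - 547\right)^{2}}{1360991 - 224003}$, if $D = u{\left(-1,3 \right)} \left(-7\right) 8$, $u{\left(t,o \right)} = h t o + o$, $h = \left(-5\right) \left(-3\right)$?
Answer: $\frac{636743}{1136988} \approx 0.56003$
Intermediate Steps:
$h = 15$
$u{\left(t,o \right)} = o + 15 o t$ ($u{\left(t,o \right)} = 15 t o + o = 15 o t + o = o + 15 o t$)
$D = 2352$ ($D = 3 \left(1 + 15 \left(-1\right)\right) \left(-7\right) 8 = 3 \left(1 - 15\right) \left(-7\right) 8 = 3 \left(-14\right) \left(-7\right) 8 = \left(-42\right) \left(-7\right) 8 = 294 \cdot 8 = 2352$)
$\frac{-2621282 + \left(D - 547\right)^{2}}{1360991 - 224003} = \frac{-2621282 + \left(2352 - 547\right)^{2}}{1360991 - 224003} = \frac{-2621282 + 1805^{2}}{1136988} = \left(-2621282 + 3258025\right) \frac{1}{1136988} = 636743 \cdot \frac{1}{1136988} = \frac{636743}{1136988}$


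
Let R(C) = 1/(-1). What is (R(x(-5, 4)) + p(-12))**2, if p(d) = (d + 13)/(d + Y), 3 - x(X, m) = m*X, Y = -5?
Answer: 324/289 ≈ 1.1211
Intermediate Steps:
x(X, m) = 3 - X*m (x(X, m) = 3 - m*X = 3 - X*m)
R(C) = -1
p(d) = (13 + d)/(-5 + d) (p(d) = (d + 13)/(d - 5) = (13 + d)/(-5 + d))
(R(x(-5, 4)) + p(-12))**2 = (-1 + (13 - 12)/(-5 - 12))**2 = (-1 + 1/(-17))**2 = (-1 - 1/17*1)**2 = (-1 - 1/17)**2 = (-18/17)**2 = 324/289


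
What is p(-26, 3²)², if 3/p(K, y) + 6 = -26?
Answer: 9/1024 ≈ 0.0087891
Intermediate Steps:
p(K, y) = -3/32 (p(K, y) = 3/(-6 - 26) = 3/(-32) = 3*(-1/32) = -3/32)
p(-26, 3²)² = (-3/32)² = 9/1024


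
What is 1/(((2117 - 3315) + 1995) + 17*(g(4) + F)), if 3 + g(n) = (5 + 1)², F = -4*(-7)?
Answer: 1/1834 ≈ 0.00054526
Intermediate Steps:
F = 28
g(n) = 33 (g(n) = -3 + (5 + 1)² = -3 + 6² = -3 + 36 = 33)
1/(((2117 - 3315) + 1995) + 17*(g(4) + F)) = 1/(((2117 - 3315) + 1995) + 17*(33 + 28)) = 1/((-1198 + 1995) + 17*61) = 1/(797 + 1037) = 1/1834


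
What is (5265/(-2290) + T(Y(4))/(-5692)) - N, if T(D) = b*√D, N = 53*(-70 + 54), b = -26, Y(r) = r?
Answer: 551177967/651734 ≈ 845.71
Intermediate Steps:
N = -848 (N = 53*(-16) = -848)
T(D) = -26*√D
(5265/(-2290) + T(Y(4))/(-5692)) - N = (5265/(-2290) - 26*√4/(-5692)) - 1*(-848) = (5265*(-1/2290) - 26*2*(-1/5692)) + 848 = (-1053/458 - 52*(-1/5692)) + 848 = (-1053/458 + 13/1423) + 848 = -1492465/651734 + 848 = 551177967/651734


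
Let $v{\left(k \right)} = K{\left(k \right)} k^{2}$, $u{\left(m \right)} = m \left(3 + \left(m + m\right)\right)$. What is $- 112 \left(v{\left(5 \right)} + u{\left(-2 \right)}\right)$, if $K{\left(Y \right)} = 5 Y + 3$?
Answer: $-78624$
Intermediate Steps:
$u{\left(m \right)} = m \left(3 + 2 m\right)$
$K{\left(Y \right)} = 3 + 5 Y$
$v{\left(k \right)} = k^{2} \left(3 + 5 k\right)$ ($v{\left(k \right)} = \left(3 + 5 k\right) k^{2} = k^{2} \left(3 + 5 k\right)$)
$- 112 \left(v{\left(5 \right)} + u{\left(-2 \right)}\right) = - 112 \left(5^{2} \left(3 + 5 \cdot 5\right) - 2 \left(3 + 2 \left(-2\right)\right)\right) = - 112 \left(25 \left(3 + 25\right) - 2 \left(3 - 4\right)\right) = - 112 \left(25 \cdot 28 - -2\right) = - 112 \left(700 + 2\right) = \left(-112\right) 702 = -78624$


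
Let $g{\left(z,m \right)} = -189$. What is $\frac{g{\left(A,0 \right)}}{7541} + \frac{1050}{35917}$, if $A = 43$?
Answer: $\frac{161391}{38692871} \approx 0.0041711$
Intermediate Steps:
$\frac{g{\left(A,0 \right)}}{7541} + \frac{1050}{35917} = - \frac{189}{7541} + \frac{1050}{35917} = \left(-189\right) \frac{1}{7541} + 1050 \cdot \frac{1}{35917} = - \frac{189}{7541} + \frac{150}{5131} = \frac{161391}{38692871}$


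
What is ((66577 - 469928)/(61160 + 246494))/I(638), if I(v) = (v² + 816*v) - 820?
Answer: -403351/285143572128 ≈ -1.4146e-6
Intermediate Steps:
I(v) = -820 + v² + 816*v
((66577 - 469928)/(61160 + 246494))/I(638) = ((66577 - 469928)/(61160 + 246494))/(-820 + 638² + 816*638) = (-403351/307654)/(-820 + 407044 + 520608) = -403351*1/307654/926832 = -403351/307654*1/926832 = -403351/285143572128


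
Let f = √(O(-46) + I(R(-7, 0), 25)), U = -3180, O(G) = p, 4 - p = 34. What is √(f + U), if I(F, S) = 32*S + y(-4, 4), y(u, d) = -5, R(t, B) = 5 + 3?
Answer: √(-3180 + 3*√85) ≈ 56.146*I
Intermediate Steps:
R(t, B) = 8
p = -30 (p = 4 - 1*34 = 4 - 34 = -30)
O(G) = -30
I(F, S) = -5 + 32*S (I(F, S) = 32*S - 5 = -5 + 32*S)
f = 3*√85 (f = √(-30 + (-5 + 32*25)) = √(-30 + (-5 + 800)) = √(-30 + 795) = √765 = 3*√85 ≈ 27.659)
√(f + U) = √(3*√85 - 3180) = √(-3180 + 3*√85)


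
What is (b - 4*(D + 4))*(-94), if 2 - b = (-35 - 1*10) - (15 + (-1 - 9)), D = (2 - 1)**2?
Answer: -3008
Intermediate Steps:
D = 1 (D = 1**2 = 1)
b = 52 (b = 2 - ((-35 - 1*10) - (15 + (-1 - 9))) = 2 - ((-35 - 10) - (15 - 10)) = 2 - (-45 - 1*5) = 2 - (-45 - 5) = 2 - 1*(-50) = 2 + 50 = 52)
(b - 4*(D + 4))*(-94) = (52 - 4*(1 + 4))*(-94) = (52 - 4*5)*(-94) = (52 - 20)*(-94) = 32*(-94) = -3008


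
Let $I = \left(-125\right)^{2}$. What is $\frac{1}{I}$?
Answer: $\frac{1}{15625} \approx 6.4 \cdot 10^{-5}$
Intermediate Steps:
$I = 15625$
$\frac{1}{I} = \frac{1}{15625}$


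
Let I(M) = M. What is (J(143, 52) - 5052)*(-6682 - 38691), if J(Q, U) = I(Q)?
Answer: 222736057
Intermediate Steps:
J(Q, U) = Q
(J(143, 52) - 5052)*(-6682 - 38691) = (143 - 5052)*(-6682 - 38691) = -4909*(-45373) = 222736057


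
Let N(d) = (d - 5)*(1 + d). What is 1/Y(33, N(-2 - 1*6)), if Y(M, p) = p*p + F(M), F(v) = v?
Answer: 1/8314 ≈ 0.00012028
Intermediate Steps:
N(d) = (1 + d)*(-5 + d) (N(d) = (-5 + d)*(1 + d) = (1 + d)*(-5 + d))
Y(M, p) = M + p² (Y(M, p) = p*p + M = p² + M = M + p²)
1/Y(33, N(-2 - 1*6)) = 1/(33 + (-5 + (-2 - 1*6)² - 4*(-2 - 1*6))²) = 1/(33 + (-5 + (-2 - 6)² - 4*(-2 - 6))²) = 1/(33 + (-5 + (-8)² - 4*(-8))²) = 1/(33 + (-5 + 64 + 32)²) = 1/(33 + 91²) = 1/(33 + 8281) = 1/8314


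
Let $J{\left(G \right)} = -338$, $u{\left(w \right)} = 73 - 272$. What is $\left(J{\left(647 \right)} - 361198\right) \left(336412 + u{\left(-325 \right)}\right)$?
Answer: $-121553103168$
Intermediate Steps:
$u{\left(w \right)} = -199$
$\left(J{\left(647 \right)} - 361198\right) \left(336412 + u{\left(-325 \right)}\right) = \left(-338 - 361198\right) \left(336412 - 199\right) = \left(-361536\right) 336213 = -121553103168$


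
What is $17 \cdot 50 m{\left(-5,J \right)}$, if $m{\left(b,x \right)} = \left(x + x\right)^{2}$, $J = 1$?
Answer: $3400$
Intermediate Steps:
$m{\left(b,x \right)} = 4 x^{2}$ ($m{\left(b,x \right)} = \left(2 x\right)^{2} = 4 x^{2}$)
$17 \cdot 50 m{\left(-5,J \right)} = 17 \cdot 50 \cdot 4 \cdot 1^{2} = 850 \cdot 4 \cdot 1 = 850 \cdot 4 = 3400$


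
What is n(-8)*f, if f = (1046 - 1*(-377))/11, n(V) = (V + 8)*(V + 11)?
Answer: 0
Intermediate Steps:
n(V) = (8 + V)*(11 + V)
f = 1423/11 (f = (1046 + 377)*(1/11) = 1423*(1/11) = 1423/11 ≈ 129.36)
n(-8)*f = (88 + (-8)² + 19*(-8))*(1423/11) = (88 + 64 - 152)*(1423/11) = 0*(1423/11) = 0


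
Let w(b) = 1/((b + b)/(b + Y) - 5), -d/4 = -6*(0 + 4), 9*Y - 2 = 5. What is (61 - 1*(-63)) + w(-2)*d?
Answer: 1300/19 ≈ 68.421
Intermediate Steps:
Y = 7/9 (Y = 2/9 + (⅑)*5 = 2/9 + 5/9 = 7/9 ≈ 0.77778)
d = 96 (d = -(-24)*(0 + 4) = -(-24)*4 = -4*(-24) = 96)
w(b) = 1/(-5 + 2*b/(7/9 + b)) (w(b) = 1/((b + b)/(b + 7/9) - 5) = 1/((2*b)/(7/9 + b) - 5) = 1/(2*b/(7/9 + b) - 5) = 1/(-5 + 2*b/(7/9 + b)))
(61 - 1*(-63)) + w(-2)*d = (61 - 1*(-63)) + ((-7 - 9*(-2))/(35 + 27*(-2)))*96 = (61 + 63) + ((-7 + 18)/(35 - 54))*96 = 124 + (11/(-19))*96 = 124 - 1/19*11*96 = 124 - 11/19*96 = 124 - 1056/19 = 1300/19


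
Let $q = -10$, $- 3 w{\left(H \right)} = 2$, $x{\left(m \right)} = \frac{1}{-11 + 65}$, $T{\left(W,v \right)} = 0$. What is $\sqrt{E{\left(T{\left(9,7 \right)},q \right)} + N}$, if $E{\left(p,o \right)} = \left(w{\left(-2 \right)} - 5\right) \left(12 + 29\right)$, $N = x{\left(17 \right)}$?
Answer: $\frac{i \sqrt{75270}}{18} \approx 15.242 i$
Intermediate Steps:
$x{\left(m \right)} = \frac{1}{54}$
$w{\left(H \right)} = - \frac{2}{3}$ ($w{\left(H \right)} = \left(- \frac{1}{3}\right) 2 = - \frac{2}{3}$)
$N = \frac{1}{54} \approx 0.018519$
$E{\left(p,o \right)} = - \frac{697}{3}$ ($E{\left(p,o \right)} = \left(- \frac{2}{3} - 5\right) \left(12 + 29\right) = \left(- \frac{17}{3}\right) 41 = - \frac{697}{3}$)
$\sqrt{E{\left(T{\left(9,7 \right)},q \right)} + N} = \sqrt{- \frac{697}{3} + \frac{1}{54}} = \sqrt{- \frac{12545}{54}} = \frac{i \sqrt{75270}}{18}$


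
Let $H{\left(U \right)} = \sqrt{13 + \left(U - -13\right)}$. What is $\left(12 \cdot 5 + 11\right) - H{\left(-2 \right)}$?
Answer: $71 - 2 \sqrt{6} \approx 66.101$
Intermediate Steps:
$H{\left(U \right)} = \sqrt{26 + U}$ ($H{\left(U \right)} = \sqrt{13 + \left(U + 13\right)} = \sqrt{13 + \left(13 + U\right)} = \sqrt{26 + U}$)
$\left(12 \cdot 5 + 11\right) - H{\left(-2 \right)} = \left(12 \cdot 5 + 11\right) - \sqrt{26 - 2} = \left(60 + 11\right) - \sqrt{24} = 71 - 2 \sqrt{6}$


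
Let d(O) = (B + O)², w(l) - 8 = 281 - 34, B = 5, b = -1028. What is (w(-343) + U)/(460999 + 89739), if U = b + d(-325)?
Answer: 101627/550738 ≈ 0.18453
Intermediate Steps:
w(l) = 255 (w(l) = 8 + (281 - 34) = 8 + 247 = 255)
d(O) = (5 + O)²
U = 101372 (U = -1028 + (5 - 325)² = -1028 + (-320)² = -1028 + 102400 = 101372)
(w(-343) + U)/(460999 + 89739) = (255 + 101372)/(460999 + 89739) = 101627/550738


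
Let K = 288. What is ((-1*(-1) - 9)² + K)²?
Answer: 123904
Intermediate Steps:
((-1*(-1) - 9)² + K)² = ((-1*(-1) - 9)² + 288)² = ((1 - 9)² + 288)² = ((-8)² + 288)² = (64 + 288)² = 352² = 123904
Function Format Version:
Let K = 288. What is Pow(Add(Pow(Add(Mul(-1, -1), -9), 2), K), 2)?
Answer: 123904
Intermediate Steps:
Pow(Add(Pow(Add(Mul(-1, -1), -9), 2), K), 2) = Pow(Add(Pow(Add(Mul(-1, -1), -9), 2), 288), 2) = Pow(Add(Pow(Add(1, -9), 2), 288), 2) = Pow(Add(Pow(-8, 2), 288), 2) = Pow(Add(64, 288), 2) = Pow(352, 2) = 123904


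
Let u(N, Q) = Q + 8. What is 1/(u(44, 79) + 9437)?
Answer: 1/9524 ≈ 0.00010500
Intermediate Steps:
u(N, Q) = 8 + Q
1/(u(44, 79) + 9437) = 1/((8 + 79) + 9437) = 1/(87 + 9437) = 1/9524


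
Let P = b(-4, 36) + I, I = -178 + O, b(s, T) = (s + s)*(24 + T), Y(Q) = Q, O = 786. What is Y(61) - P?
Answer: -67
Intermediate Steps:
b(s, T) = 2*s*(24 + T) (b(s, T) = (2*s)*(24 + T) = 2*s*(24 + T))
I = 608 (I = -178 + 786 = 608)
P = 128 (P = 2*(-4)*(24 + 36) + 608 = 2*(-4)*60 + 608 = -480 + 608 = 128)
Y(61) - P = 61 - 1*128 = 61 - 128 = -67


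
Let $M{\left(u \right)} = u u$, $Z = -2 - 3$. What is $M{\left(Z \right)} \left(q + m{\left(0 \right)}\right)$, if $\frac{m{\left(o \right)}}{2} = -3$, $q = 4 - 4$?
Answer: $-150$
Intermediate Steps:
$Z = -5$ ($Z = -2 - 3 = -5$)
$q = 0$ ($q = 4 - 4 = 0$)
$m{\left(o \right)} = -6$ ($m{\left(o \right)} = 2 \left(-3\right) = -6$)
$M{\left(u \right)} = u^{2}$
$M{\left(Z \right)} \left(q + m{\left(0 \right)}\right) = \left(-5\right)^{2} \left(0 - 6\right) = 25 \left(-6\right) = -150$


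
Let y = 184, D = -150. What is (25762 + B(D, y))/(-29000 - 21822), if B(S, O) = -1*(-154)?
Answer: -12958/25411 ≈ -0.50994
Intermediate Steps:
B(S, O) = 154
(25762 + B(D, y))/(-29000 - 21822) = (25762 + 154)/(-29000 - 21822) = 25916/(-50822) = 25916*(-1/50822) = -12958/25411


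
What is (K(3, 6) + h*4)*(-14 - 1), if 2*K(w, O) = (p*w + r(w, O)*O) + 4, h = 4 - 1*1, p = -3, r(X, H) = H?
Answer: -825/2 ≈ -412.50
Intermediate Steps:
h = 3 (h = 4 - 1 = 3)
K(w, O) = 2 + O²/2 - 3*w/2 (K(w, O) = ((-3*w + O*O) + 4)/2 = ((-3*w + O²) + 4)/2 = ((O² - 3*w) + 4)/2 = (4 + O² - 3*w)/2 = 2 + O²/2 - 3*w/2)
(K(3, 6) + h*4)*(-14 - 1) = ((2 + (½)*6² - 3/2*3) + 3*4)*(-14 - 1) = ((2 + (½)*36 - 9/2) + 12)*(-15) = ((2 + 18 - 9/2) + 12)*(-15) = (31/2 + 12)*(-15) = (55/2)*(-15) = -825/2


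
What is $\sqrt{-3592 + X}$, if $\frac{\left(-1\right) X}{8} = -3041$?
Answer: $144$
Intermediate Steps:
$X = 24328$ ($X = \left(-8\right) \left(-3041\right) = 24328$)
$\sqrt{-3592 + X} = \sqrt{-3592 + 24328} = \sqrt{20736} = 144$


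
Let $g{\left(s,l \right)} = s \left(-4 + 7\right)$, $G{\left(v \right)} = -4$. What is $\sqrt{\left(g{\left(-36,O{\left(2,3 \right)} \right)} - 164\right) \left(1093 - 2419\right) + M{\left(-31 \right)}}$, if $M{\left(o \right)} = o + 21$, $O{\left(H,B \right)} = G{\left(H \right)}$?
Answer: $\sqrt{360662} \approx 600.55$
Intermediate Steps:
$O{\left(H,B \right)} = -4$
$M{\left(o \right)} = 21 + o$
$g{\left(s,l \right)} = 3 s$ ($g{\left(s,l \right)} = s 3 = 3 s$)
$\sqrt{\left(g{\left(-36,O{\left(2,3 \right)} \right)} - 164\right) \left(1093 - 2419\right) + M{\left(-31 \right)}} = \sqrt{\left(3 \left(-36\right) - 164\right) \left(1093 - 2419\right) + \left(21 - 31\right)} = \sqrt{\left(-108 - 164\right) \left(-1326\right) - 10} = \sqrt{\left(-272\right) \left(-1326\right) - 10} = \sqrt{360672 - 10} = \sqrt{360662}$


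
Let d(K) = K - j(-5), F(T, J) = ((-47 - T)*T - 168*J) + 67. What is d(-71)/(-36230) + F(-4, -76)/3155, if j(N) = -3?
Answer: 9429163/2286113 ≈ 4.1245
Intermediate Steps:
F(T, J) = 67 - 168*J + T*(-47 - T) (F(T, J) = (T*(-47 - T) - 168*J) + 67 = (-168*J + T*(-47 - T)) + 67 = 67 - 168*J + T*(-47 - T))
d(K) = 3 + K (d(K) = K - 1*(-3) = K + 3 = 3 + K)
d(-71)/(-36230) + F(-4, -76)/3155 = (3 - 71)/(-36230) + (67 - 1*(-4)² - 168*(-76) - 47*(-4))/3155 = -68*(-1/36230) + (67 - 1*16 + 12768 + 188)*(1/3155) = 34/18115 + (67 - 16 + 12768 + 188)*(1/3155) = 34/18115 + 13007*(1/3155) = 34/18115 + 13007/3155 = 9429163/2286113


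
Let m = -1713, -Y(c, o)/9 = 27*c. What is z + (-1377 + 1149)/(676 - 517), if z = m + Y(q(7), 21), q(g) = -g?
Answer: -712/53 ≈ -13.434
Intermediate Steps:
Y(c, o) = -243*c
z = -12 (z = -1713 - (-243)*7 = -1713 - 243*(-7) = -1713 + 1701 = -12)
z + (-1377 + 1149)/(676 - 517) = -12 + (-1377 + 1149)/(676 - 517) = -12 - 228/159 = -12 - 228*1/159 = -12 - 76/53 = -712/53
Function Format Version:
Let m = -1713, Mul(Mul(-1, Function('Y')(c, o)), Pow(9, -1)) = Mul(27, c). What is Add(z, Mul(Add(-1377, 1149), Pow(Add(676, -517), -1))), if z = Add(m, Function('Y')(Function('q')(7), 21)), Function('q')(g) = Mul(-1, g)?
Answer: Rational(-712, 53) ≈ -13.434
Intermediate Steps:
Function('Y')(c, o) = Mul(-243, c) (Function('Y')(c, o) = Mul(-9, Mul(27, c)) = Mul(-243, c))
z = -12 (z = Add(-1713, Mul(-243, Mul(-1, 7))) = Add(-1713, Mul(-243, -7)) = Add(-1713, 1701) = -12)
Add(z, Mul(Add(-1377, 1149), Pow(Add(676, -517), -1))) = Add(-12, Mul(Add(-1377, 1149), Pow(Add(676, -517), -1))) = Add(-12, Mul(-228, Pow(159, -1))) = Add(-12, Mul(-228, Rational(1, 159))) = Add(-12, Rational(-76, 53)) = Rational(-712, 53)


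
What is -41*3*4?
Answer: -492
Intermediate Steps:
-41*3*4 = -123*4 = -492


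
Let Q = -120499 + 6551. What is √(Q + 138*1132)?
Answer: 2*√10567 ≈ 205.59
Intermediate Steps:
Q = -113948
√(Q + 138*1132) = √(-113948 + 138*1132) = √(-113948 + 156216) = √42268 = 2*√10567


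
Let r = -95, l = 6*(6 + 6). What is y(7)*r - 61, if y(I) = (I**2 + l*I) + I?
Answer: -53261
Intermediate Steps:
l = 72 (l = 6*12 = 72)
y(I) = I**2 + 73*I (y(I) = (I**2 + 72*I) + I = I**2 + 73*I)
y(7)*r - 61 = (7*(73 + 7))*(-95) - 61 = (7*80)*(-95) - 61 = 560*(-95) - 61 = -53200 - 61 = -53261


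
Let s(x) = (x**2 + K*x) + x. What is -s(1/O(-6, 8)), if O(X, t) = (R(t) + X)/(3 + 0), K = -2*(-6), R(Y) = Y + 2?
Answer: -165/16 ≈ -10.313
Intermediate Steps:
R(Y) = 2 + Y
K = 12
O(X, t) = 2/3 + X/3 + t/3 (O(X, t) = ((2 + t) + X)/(3 + 0) = (2 + X + t)/3 = (2 + X + t)*(1/3) = 2/3 + X/3 + t/3)
s(x) = x**2 + 13*x (s(x) = (x**2 + 12*x) + x = x**2 + 13*x)
-s(1/O(-6, 8)) = -(13 + 1/(2/3 + (1/3)*(-6) + (1/3)*8))/(2/3 + (1/3)*(-6) + (1/3)*8) = -(13 + 1/(2/3 - 2 + 8/3))/(2/3 - 2 + 8/3) = -(13 + 1/(4/3))/4/3 = -3*(13 + 3/4)/4 = -3*55/(4*4) = -1*165/16 = -165/16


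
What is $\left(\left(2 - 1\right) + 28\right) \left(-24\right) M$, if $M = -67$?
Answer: $46632$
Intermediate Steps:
$\left(\left(2 - 1\right) + 28\right) \left(-24\right) M = \left(\left(2 - 1\right) + 28\right) \left(-24\right) \left(-67\right) = \left(1 + 28\right) \left(-24\right) \left(-67\right) = 29 \left(-24\right) \left(-67\right) = \left(-696\right) \left(-67\right) = 46632$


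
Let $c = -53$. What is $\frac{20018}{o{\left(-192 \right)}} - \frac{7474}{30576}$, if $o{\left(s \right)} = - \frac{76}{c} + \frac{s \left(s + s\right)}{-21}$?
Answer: $- \frac{29601153079}{4976228712} \approx -5.9485$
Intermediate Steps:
$o{\left(s \right)} = \frac{76}{53} - \frac{2 s^{2}}{21}$ ($o{\left(s \right)} = - \frac{76}{-53} + \frac{s \left(s + s\right)}{-21} = \left(-76\right) \left(- \frac{1}{53}\right) + s 2 s \left(- \frac{1}{21}\right) = \frac{76}{53} + 2 s^{2} \left(- \frac{1}{21}\right) = \frac{76}{53} - \frac{2 s^{2}}{21}$)
$\frac{20018}{o{\left(-192 \right)}} - \frac{7474}{30576} = \frac{20018}{\frac{76}{53} - \frac{2 \left(-192\right)^{2}}{21}} - \frac{7474}{30576} = \frac{20018}{\frac{76}{53} - \frac{24576}{7}} - \frac{3737}{15288} = \frac{20018}{- \frac{1301996}{371}} - \frac{3737}{15288} = 20018 \left(- \frac{371}{1301996}\right) - \frac{3737}{15288} = - \frac{3713339}{650998} - \frac{3737}{15288} = - \frac{29601153079}{4976228712}$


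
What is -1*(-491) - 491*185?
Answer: -90344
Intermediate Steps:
-1*(-491) - 491*185 = 491 - 90835 = -90344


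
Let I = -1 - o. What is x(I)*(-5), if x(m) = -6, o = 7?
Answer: 30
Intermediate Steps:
I = -8 (I = -1 - 1*7 = -1 - 7 = -8)
x(I)*(-5) = -6*(-5) = 30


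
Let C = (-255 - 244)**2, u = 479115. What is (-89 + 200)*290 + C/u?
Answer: 15422960851/479115 ≈ 32191.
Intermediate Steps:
C = 249001 (C = (-499)**2 = 249001)
(-89 + 200)*290 + C/u = (-89 + 200)*290 + 249001/479115 = 111*290 + 249001*(1/479115) = 32190 + 249001/479115 = 15422960851/479115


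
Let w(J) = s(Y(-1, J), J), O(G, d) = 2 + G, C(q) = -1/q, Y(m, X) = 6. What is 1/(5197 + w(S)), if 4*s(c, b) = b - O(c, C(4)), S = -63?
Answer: 4/20717 ≈ 0.00019308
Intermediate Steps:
s(c, b) = -½ - c/4 + b/4 (s(c, b) = (b - (2 + c))/4 = (b + (-2 - c))/4 = (-2 + b - c)/4 = -½ - c/4 + b/4)
w(J) = -2 + J/4 (w(J) = -½ - ¼*6 + J/4 = -½ - 3/2 + J/4 = -2 + J/4)
1/(5197 + w(S)) = 1/(5197 + (-2 + (¼)*(-63))) = 1/(5197 + (-2 - 63/4)) = 1/(5197 - 71/4) = 1/(20717/4) = 4/20717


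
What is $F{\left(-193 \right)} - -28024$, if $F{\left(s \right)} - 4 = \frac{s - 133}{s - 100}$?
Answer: $\frac{8212530}{293} \approx 28029.0$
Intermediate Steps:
$F{\left(s \right)} = 4 + \frac{-133 + s}{-100 + s}$ ($F{\left(s \right)} = 4 + \frac{s - 133}{s - 100} = 4 + \frac{-133 + s}{-100 + s}$)
$F{\left(-193 \right)} - -28024 = \frac{-533 + 5 \left(-193\right)}{-100 - 193} - -28024 = \frac{-533 - 965}{-293} + 28024 = \left(- \frac{1}{293}\right) \left(-1498\right) + 28024 = \frac{1498}{293} + 28024 = \frac{8212530}{293}$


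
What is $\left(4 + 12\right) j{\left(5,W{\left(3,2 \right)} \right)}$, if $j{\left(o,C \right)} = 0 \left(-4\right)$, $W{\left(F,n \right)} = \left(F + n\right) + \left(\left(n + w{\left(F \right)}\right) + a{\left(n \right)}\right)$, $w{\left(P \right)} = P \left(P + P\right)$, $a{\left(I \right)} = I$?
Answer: $0$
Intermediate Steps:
$w{\left(P \right)} = 2 P^{2}$ ($w{\left(P \right)} = P 2 P = 2 P^{2}$)
$W{\left(F,n \right)} = F + 2 F^{2} + 3 n$ ($W{\left(F,n \right)} = \left(F + n\right) + \left(\left(n + 2 F^{2}\right) + n\right) = \left(F + n\right) + \left(2 n + 2 F^{2}\right) = F + 2 F^{2} + 3 n$)
$j{\left(o,C \right)} = 0$
$\left(4 + 12\right) j{\left(5,W{\left(3,2 \right)} \right)} = \left(4 + 12\right) 0 = 16 \cdot 0 = 0$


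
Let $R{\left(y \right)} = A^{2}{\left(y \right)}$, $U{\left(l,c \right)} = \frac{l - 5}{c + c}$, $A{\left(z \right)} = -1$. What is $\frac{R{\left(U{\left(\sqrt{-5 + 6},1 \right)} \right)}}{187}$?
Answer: $\frac{1}{187} \approx 0.0053476$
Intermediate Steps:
$U{\left(l,c \right)} = \frac{-5 + l}{2 c}$
$R{\left(y \right)} = 1$ ($R{\left(y \right)} = \left(-1\right)^{2} = 1$)
$\frac{R{\left(U{\left(\sqrt{-5 + 6},1 \right)} \right)}}{187} = 1 \cdot \frac{1}{187} = \frac{1}{187}$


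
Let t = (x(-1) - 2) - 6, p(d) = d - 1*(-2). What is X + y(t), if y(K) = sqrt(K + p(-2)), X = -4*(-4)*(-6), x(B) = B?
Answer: -96 + 3*I ≈ -96.0 + 3.0*I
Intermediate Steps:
p(d) = 2 + d (p(d) = d + 2 = 2 + d)
X = -96 (X = 16*(-6) = -96)
t = -9 (t = (-1 - 2) - 6 = -3 - 6 = -9)
y(K) = sqrt(K) (y(K) = sqrt(K + (2 - 2)) = sqrt(K + 0) = sqrt(K))
X + y(t) = -96 + sqrt(-9) = -96 + 3*I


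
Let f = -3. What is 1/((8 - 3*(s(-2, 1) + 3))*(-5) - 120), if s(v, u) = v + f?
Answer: -1/190 ≈ -0.0052632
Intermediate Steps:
s(v, u) = -3 + v (s(v, u) = v - 3 = -3 + v)
1/((8 - 3*(s(-2, 1) + 3))*(-5) - 120) = 1/((8 - 3*((-3 - 2) + 3))*(-5) - 120) = 1/((8 - 3*(-5 + 3))*(-5) - 120) = 1/((8 - 3*(-2))*(-5) - 120) = 1/((8 + 6)*(-5) - 120) = 1/(14*(-5) - 120) = 1/(-70 - 120) = 1/(-190) = -1/190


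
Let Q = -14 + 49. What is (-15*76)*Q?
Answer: -39900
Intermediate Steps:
Q = 35
(-15*76)*Q = -15*76*35 = -1140*35 = -39900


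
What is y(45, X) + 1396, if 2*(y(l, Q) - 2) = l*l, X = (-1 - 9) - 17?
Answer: 4821/2 ≈ 2410.5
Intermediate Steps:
X = -27 (X = -10 - 17 = -27)
y(l, Q) = 2 + l**2/2 (y(l, Q) = 2 + (l*l)/2 = 2 + l**2/2)
y(45, X) + 1396 = (2 + (1/2)*45**2) + 1396 = (2 + (1/2)*2025) + 1396 = (2 + 2025/2) + 1396 = 2029/2 + 1396 = 4821/2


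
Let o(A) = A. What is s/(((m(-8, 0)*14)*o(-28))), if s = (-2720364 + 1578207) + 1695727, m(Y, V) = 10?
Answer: -55357/392 ≈ -141.22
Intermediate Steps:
s = 553570 (s = -1142157 + 1695727 = 553570)
s/(((m(-8, 0)*14)*o(-28))) = 553570/(((10*14)*(-28))) = 553570/((140*(-28))) = 553570/(-3920) = 553570*(-1/3920) = -55357/392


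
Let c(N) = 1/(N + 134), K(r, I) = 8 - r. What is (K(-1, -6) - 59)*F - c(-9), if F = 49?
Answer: -306251/125 ≈ -2450.0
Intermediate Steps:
c(N) = 1/(134 + N)
(K(-1, -6) - 59)*F - c(-9) = ((8 - 1*(-1)) - 59)*49 - 1/(134 - 9) = ((8 + 1) - 59)*49 - 1/125 = (9 - 59)*49 - 1*1/125 = -50*49 - 1/125 = -2450 - 1/125 = -306251/125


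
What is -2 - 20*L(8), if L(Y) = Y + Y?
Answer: -322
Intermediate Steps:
L(Y) = 2*Y
-2 - 20*L(8) = -2 - 40*8 = -2 - 20*16 = -2 - 320 = -322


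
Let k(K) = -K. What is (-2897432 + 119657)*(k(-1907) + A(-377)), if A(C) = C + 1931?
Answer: -9613879275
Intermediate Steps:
A(C) = 1931 + C
(-2897432 + 119657)*(k(-1907) + A(-377)) = (-2897432 + 119657)*(-1*(-1907) + (1931 - 377)) = -2777775*(1907 + 1554) = -2777775*3461 = -9613879275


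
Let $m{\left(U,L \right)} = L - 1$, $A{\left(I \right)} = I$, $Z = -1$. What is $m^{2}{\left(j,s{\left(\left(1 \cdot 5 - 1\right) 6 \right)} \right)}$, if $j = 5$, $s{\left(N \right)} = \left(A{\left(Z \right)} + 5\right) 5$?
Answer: $361$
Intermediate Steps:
$s{\left(N \right)} = 20$ ($s{\left(N \right)} = \left(-1 + 5\right) 5 = 4 \cdot 5 = 20$)
$m{\left(U,L \right)} = -1 + L$ ($m{\left(U,L \right)} = L - 1 = -1 + L$)
$m^{2}{\left(j,s{\left(\left(1 \cdot 5 - 1\right) 6 \right)} \right)} = \left(-1 + 20\right)^{2} = 19^{2} = 361$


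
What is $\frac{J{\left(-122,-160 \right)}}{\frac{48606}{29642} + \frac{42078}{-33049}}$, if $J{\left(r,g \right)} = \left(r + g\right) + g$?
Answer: $- \frac{216500099218}{179551809} \approx -1205.8$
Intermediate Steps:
$J{\left(r,g \right)} = r + 2 g$ ($J{\left(r,g \right)} = \left(g + r\right) + g = r + 2 g$)
$\frac{J{\left(-122,-160 \right)}}{\frac{48606}{29642} + \frac{42078}{-33049}} = \frac{-122 + 2 \left(-160\right)}{\frac{48606}{29642} + \frac{42078}{-33049}} = \frac{-122 - 320}{48606 \cdot \frac{1}{29642} + 42078 \left(- \frac{1}{33049}\right)} = - \frac{442}{\frac{24303}{14821} - \frac{42078}{33049}} = - \frac{442}{\frac{179551809}{489819229}} = \left(-442\right) \frac{489819229}{179551809} = - \frac{216500099218}{179551809}$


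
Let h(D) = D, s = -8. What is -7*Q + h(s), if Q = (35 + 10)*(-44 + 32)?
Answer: 3772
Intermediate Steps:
Q = -540 (Q = 45*(-12) = -540)
-7*Q + h(s) = -7*(-540) - 8 = 3780 - 8 = 3772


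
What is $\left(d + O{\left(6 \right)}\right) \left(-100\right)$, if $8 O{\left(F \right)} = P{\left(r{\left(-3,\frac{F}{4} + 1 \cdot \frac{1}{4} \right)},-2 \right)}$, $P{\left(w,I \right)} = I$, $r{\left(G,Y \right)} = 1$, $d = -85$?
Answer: $8525$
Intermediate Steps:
$O{\left(F \right)} = - \frac{1}{4}$ ($O{\left(F \right)} = \frac{1}{8} \left(-2\right) = - \frac{1}{4}$)
$\left(d + O{\left(6 \right)}\right) \left(-100\right) = \left(-85 - \frac{1}{4}\right) \left(-100\right) = \left(- \frac{341}{4}\right) \left(-100\right) = 8525$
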